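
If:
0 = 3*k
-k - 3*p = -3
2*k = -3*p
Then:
No Solution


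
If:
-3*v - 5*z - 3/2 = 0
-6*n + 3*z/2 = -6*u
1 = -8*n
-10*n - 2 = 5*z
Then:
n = -1/8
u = -7/80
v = -1/4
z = -3/20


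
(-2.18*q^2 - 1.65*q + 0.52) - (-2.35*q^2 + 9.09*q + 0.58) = 0.17*q^2 - 10.74*q - 0.0599999999999999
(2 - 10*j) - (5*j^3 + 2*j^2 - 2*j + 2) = -5*j^3 - 2*j^2 - 8*j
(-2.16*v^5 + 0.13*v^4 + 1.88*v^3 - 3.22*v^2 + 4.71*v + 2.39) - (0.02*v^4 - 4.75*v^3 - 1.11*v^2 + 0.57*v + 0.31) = -2.16*v^5 + 0.11*v^4 + 6.63*v^3 - 2.11*v^2 + 4.14*v + 2.08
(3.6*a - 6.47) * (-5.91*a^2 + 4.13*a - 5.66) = -21.276*a^3 + 53.1057*a^2 - 47.0971*a + 36.6202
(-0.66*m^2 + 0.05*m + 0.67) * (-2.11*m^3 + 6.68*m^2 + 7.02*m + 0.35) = 1.3926*m^5 - 4.5143*m^4 - 5.7129*m^3 + 4.5956*m^2 + 4.7209*m + 0.2345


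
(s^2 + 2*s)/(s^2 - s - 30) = s*(s + 2)/(s^2 - s - 30)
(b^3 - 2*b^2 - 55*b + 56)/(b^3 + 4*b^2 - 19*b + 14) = (b - 8)/(b - 2)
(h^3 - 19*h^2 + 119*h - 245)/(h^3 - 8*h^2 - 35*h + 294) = (h - 5)/(h + 6)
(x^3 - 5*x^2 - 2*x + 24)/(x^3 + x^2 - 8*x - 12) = (x - 4)/(x + 2)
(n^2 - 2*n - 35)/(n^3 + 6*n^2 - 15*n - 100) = (n - 7)/(n^2 + n - 20)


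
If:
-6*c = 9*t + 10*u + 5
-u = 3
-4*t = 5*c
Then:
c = -100/21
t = 125/21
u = -3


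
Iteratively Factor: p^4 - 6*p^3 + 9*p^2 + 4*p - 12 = (p - 2)*(p^3 - 4*p^2 + p + 6) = (p - 2)*(p + 1)*(p^2 - 5*p + 6) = (p - 3)*(p - 2)*(p + 1)*(p - 2)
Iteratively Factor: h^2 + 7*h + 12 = (h + 3)*(h + 4)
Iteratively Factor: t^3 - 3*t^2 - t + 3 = (t - 3)*(t^2 - 1) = (t - 3)*(t - 1)*(t + 1)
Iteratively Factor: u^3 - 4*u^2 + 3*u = (u)*(u^2 - 4*u + 3) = u*(u - 3)*(u - 1)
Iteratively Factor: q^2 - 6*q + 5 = (q - 1)*(q - 5)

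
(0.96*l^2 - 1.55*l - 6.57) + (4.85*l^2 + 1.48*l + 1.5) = 5.81*l^2 - 0.0700000000000001*l - 5.07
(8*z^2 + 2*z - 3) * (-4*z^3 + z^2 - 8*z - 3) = -32*z^5 - 50*z^3 - 43*z^2 + 18*z + 9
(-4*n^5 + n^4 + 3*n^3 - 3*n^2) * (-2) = 8*n^5 - 2*n^4 - 6*n^3 + 6*n^2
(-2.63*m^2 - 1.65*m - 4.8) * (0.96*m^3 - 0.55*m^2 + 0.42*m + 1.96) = -2.5248*m^5 - 0.1375*m^4 - 4.8051*m^3 - 3.2078*m^2 - 5.25*m - 9.408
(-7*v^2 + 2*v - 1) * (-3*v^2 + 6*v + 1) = 21*v^4 - 48*v^3 + 8*v^2 - 4*v - 1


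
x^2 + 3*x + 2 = (x + 1)*(x + 2)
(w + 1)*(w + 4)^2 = w^3 + 9*w^2 + 24*w + 16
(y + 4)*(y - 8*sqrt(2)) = y^2 - 8*sqrt(2)*y + 4*y - 32*sqrt(2)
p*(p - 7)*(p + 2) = p^3 - 5*p^2 - 14*p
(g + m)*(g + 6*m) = g^2 + 7*g*m + 6*m^2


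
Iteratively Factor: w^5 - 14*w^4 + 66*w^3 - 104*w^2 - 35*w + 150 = (w + 1)*(w^4 - 15*w^3 + 81*w^2 - 185*w + 150) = (w - 5)*(w + 1)*(w^3 - 10*w^2 + 31*w - 30) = (w - 5)*(w - 2)*(w + 1)*(w^2 - 8*w + 15) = (w - 5)*(w - 3)*(w - 2)*(w + 1)*(w - 5)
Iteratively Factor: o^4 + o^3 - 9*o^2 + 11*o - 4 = (o - 1)*(o^3 + 2*o^2 - 7*o + 4) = (o - 1)*(o + 4)*(o^2 - 2*o + 1) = (o - 1)^2*(o + 4)*(o - 1)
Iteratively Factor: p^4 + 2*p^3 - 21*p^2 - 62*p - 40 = (p + 4)*(p^3 - 2*p^2 - 13*p - 10) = (p - 5)*(p + 4)*(p^2 + 3*p + 2) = (p - 5)*(p + 2)*(p + 4)*(p + 1)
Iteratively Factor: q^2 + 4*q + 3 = (q + 3)*(q + 1)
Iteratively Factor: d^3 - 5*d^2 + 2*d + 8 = (d + 1)*(d^2 - 6*d + 8) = (d - 4)*(d + 1)*(d - 2)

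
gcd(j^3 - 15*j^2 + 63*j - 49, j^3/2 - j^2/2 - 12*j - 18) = 1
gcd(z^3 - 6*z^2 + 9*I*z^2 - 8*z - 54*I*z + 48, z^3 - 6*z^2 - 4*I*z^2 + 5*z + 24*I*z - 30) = z^2 + z*(-6 + I) - 6*I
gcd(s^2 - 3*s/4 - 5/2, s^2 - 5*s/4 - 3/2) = s - 2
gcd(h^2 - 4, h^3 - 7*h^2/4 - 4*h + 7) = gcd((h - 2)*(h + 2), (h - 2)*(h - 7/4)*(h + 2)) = h^2 - 4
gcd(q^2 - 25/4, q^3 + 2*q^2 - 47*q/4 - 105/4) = q + 5/2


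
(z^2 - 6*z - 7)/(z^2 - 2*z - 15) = (-z^2 + 6*z + 7)/(-z^2 + 2*z + 15)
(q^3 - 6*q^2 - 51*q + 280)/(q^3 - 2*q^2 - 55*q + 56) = (q - 5)/(q - 1)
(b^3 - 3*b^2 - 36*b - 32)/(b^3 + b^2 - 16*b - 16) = (b - 8)/(b - 4)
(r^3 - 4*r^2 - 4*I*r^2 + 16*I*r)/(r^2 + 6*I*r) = (r^2 - 4*r - 4*I*r + 16*I)/(r + 6*I)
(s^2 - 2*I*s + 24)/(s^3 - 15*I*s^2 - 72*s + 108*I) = (s + 4*I)/(s^2 - 9*I*s - 18)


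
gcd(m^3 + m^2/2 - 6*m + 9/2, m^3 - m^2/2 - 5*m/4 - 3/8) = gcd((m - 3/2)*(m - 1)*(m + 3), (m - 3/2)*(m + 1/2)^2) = m - 3/2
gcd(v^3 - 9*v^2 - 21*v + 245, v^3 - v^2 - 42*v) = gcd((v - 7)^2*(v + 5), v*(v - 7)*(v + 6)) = v - 7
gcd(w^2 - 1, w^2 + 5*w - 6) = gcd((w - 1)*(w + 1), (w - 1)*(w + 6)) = w - 1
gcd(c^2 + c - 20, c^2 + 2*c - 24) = c - 4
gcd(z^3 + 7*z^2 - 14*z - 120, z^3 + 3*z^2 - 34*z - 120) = z + 5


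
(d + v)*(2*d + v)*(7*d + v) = 14*d^3 + 23*d^2*v + 10*d*v^2 + v^3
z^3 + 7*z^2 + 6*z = z*(z + 1)*(z + 6)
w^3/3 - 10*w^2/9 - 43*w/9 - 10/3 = (w/3 + 1/3)*(w - 6)*(w + 5/3)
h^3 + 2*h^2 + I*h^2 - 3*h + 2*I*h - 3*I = (h - 1)*(h + 3)*(h + I)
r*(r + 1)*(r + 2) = r^3 + 3*r^2 + 2*r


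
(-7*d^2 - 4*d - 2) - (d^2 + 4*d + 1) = -8*d^2 - 8*d - 3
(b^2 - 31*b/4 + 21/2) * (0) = 0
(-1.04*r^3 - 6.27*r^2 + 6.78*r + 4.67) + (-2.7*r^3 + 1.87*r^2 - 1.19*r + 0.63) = -3.74*r^3 - 4.4*r^2 + 5.59*r + 5.3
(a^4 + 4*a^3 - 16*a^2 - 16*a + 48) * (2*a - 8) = 2*a^5 - 64*a^3 + 96*a^2 + 224*a - 384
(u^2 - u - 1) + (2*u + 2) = u^2 + u + 1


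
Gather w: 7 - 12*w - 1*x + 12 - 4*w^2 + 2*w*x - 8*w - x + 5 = -4*w^2 + w*(2*x - 20) - 2*x + 24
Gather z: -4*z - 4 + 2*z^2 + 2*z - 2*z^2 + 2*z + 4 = 0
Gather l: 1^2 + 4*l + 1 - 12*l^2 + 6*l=-12*l^2 + 10*l + 2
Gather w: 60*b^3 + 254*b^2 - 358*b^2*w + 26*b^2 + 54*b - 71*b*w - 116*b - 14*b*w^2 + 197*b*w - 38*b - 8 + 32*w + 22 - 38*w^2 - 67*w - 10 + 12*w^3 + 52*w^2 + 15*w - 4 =60*b^3 + 280*b^2 - 100*b + 12*w^3 + w^2*(14 - 14*b) + w*(-358*b^2 + 126*b - 20)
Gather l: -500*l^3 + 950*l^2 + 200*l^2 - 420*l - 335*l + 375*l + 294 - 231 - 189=-500*l^3 + 1150*l^2 - 380*l - 126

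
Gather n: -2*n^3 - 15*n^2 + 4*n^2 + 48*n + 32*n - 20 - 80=-2*n^3 - 11*n^2 + 80*n - 100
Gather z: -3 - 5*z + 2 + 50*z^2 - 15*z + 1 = 50*z^2 - 20*z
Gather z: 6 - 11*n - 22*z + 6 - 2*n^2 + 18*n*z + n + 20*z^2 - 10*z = -2*n^2 - 10*n + 20*z^2 + z*(18*n - 32) + 12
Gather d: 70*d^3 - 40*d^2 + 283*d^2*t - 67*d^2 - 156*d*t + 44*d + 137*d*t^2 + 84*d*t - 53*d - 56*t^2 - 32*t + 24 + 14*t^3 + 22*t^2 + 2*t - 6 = 70*d^3 + d^2*(283*t - 107) + d*(137*t^2 - 72*t - 9) + 14*t^3 - 34*t^2 - 30*t + 18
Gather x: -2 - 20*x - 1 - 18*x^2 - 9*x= -18*x^2 - 29*x - 3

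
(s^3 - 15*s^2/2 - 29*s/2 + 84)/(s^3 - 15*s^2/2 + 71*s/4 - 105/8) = 4*(2*s^3 - 15*s^2 - 29*s + 168)/(8*s^3 - 60*s^2 + 142*s - 105)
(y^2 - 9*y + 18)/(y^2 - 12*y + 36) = (y - 3)/(y - 6)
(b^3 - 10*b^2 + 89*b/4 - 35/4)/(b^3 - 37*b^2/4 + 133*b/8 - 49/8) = 2*(2*b - 5)/(4*b - 7)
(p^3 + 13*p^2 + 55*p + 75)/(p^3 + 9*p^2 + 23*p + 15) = (p + 5)/(p + 1)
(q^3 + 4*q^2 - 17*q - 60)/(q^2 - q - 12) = q + 5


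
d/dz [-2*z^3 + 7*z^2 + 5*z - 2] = -6*z^2 + 14*z + 5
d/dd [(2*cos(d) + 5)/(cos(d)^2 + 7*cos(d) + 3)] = (10*cos(d) + cos(2*d) + 30)*sin(d)/(cos(d)^2 + 7*cos(d) + 3)^2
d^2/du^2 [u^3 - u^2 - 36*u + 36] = 6*u - 2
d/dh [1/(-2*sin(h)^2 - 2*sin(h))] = (2/tan(h) + cos(h)/sin(h)^2)/(2*(sin(h) + 1)^2)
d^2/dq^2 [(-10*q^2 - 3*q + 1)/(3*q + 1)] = 16/(27*q^3 + 27*q^2 + 9*q + 1)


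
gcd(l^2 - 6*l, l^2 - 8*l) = l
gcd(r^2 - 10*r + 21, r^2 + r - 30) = 1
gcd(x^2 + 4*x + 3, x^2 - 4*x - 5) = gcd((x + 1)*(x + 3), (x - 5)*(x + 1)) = x + 1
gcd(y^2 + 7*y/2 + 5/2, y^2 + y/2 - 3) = 1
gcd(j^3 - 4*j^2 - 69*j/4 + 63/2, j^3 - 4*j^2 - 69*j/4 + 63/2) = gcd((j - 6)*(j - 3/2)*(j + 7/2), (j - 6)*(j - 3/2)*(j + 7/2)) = j^3 - 4*j^2 - 69*j/4 + 63/2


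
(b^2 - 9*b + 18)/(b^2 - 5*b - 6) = (b - 3)/(b + 1)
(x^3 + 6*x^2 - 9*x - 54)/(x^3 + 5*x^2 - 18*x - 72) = (x - 3)/(x - 4)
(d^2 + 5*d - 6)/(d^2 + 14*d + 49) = (d^2 + 5*d - 6)/(d^2 + 14*d + 49)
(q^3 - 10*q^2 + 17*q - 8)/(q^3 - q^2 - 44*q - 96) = (q^2 - 2*q + 1)/(q^2 + 7*q + 12)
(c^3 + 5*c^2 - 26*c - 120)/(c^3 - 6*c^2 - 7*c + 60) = (c^2 + 10*c + 24)/(c^2 - c - 12)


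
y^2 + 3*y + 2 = (y + 1)*(y + 2)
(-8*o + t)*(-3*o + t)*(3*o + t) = 72*o^3 - 9*o^2*t - 8*o*t^2 + t^3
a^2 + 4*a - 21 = (a - 3)*(a + 7)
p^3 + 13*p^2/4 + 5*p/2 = p*(p + 5/4)*(p + 2)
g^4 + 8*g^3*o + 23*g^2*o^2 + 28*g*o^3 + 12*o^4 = (g + o)*(g + 2*o)^2*(g + 3*o)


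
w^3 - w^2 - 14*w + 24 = (w - 3)*(w - 2)*(w + 4)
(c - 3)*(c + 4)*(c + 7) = c^3 + 8*c^2 - 5*c - 84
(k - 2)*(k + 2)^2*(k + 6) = k^4 + 8*k^3 + 8*k^2 - 32*k - 48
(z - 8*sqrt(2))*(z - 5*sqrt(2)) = z^2 - 13*sqrt(2)*z + 80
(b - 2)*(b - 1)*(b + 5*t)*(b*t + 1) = b^4*t + 5*b^3*t^2 - 3*b^3*t + b^3 - 15*b^2*t^2 + 7*b^2*t - 3*b^2 + 10*b*t^2 - 15*b*t + 2*b + 10*t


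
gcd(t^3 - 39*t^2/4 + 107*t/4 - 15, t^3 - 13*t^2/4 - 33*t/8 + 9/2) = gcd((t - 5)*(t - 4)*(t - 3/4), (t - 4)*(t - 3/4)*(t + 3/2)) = t^2 - 19*t/4 + 3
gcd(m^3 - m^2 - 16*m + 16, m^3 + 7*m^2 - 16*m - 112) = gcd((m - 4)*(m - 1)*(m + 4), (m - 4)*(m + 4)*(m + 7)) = m^2 - 16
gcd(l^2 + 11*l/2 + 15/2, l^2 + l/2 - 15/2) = l + 3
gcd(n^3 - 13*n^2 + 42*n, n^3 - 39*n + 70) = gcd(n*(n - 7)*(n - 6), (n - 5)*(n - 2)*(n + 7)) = 1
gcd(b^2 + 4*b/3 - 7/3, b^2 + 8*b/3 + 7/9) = b + 7/3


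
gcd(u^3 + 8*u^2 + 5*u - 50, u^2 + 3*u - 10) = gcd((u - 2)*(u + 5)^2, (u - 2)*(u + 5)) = u^2 + 3*u - 10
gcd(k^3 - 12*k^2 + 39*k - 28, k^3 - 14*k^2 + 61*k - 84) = k^2 - 11*k + 28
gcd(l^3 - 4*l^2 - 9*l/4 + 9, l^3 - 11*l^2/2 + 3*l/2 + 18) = l^2 - 5*l/2 - 6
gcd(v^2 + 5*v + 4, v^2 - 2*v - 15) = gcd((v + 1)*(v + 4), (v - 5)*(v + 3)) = 1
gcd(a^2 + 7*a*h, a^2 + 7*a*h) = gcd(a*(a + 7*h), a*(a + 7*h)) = a^2 + 7*a*h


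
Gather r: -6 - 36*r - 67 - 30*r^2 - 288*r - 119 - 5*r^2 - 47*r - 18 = -35*r^2 - 371*r - 210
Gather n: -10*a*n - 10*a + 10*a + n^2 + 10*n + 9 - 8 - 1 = n^2 + n*(10 - 10*a)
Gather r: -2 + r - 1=r - 3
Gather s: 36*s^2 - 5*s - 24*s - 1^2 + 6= 36*s^2 - 29*s + 5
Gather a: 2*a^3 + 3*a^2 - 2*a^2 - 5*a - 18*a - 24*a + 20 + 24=2*a^3 + a^2 - 47*a + 44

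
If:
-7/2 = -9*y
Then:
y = 7/18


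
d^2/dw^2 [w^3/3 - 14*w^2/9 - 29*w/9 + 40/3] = 2*w - 28/9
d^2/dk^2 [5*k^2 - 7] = 10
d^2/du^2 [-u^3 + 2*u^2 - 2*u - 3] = 4 - 6*u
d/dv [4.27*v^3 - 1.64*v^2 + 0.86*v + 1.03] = 12.81*v^2 - 3.28*v + 0.86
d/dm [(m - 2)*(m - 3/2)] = 2*m - 7/2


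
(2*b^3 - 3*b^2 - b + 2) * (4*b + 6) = 8*b^4 - 22*b^2 + 2*b + 12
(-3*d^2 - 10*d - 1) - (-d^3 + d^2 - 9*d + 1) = d^3 - 4*d^2 - d - 2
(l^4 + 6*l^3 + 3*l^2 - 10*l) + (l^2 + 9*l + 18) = l^4 + 6*l^3 + 4*l^2 - l + 18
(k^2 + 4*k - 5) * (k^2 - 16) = k^4 + 4*k^3 - 21*k^2 - 64*k + 80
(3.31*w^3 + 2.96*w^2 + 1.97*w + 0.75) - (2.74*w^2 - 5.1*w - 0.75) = 3.31*w^3 + 0.22*w^2 + 7.07*w + 1.5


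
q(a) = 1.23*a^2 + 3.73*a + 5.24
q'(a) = 2.46*a + 3.73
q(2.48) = 22.06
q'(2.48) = 9.83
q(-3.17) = 5.78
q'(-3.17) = -4.07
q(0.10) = 5.63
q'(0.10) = 3.98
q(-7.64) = 48.54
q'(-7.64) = -15.06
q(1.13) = 11.03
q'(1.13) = 6.51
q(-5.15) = 18.65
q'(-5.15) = -8.94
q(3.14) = 29.08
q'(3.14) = 11.45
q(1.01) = 10.26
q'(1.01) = 6.21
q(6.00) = 71.90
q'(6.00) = 18.49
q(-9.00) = 71.30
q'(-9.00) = -18.41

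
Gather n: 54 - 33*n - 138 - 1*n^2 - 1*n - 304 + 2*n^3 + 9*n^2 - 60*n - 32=2*n^3 + 8*n^2 - 94*n - 420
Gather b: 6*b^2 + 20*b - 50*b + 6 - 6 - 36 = 6*b^2 - 30*b - 36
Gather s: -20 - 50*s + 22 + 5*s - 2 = -45*s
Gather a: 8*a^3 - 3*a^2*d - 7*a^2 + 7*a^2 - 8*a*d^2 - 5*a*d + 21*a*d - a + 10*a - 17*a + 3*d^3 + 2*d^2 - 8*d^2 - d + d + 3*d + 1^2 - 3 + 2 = 8*a^3 - 3*a^2*d + a*(-8*d^2 + 16*d - 8) + 3*d^3 - 6*d^2 + 3*d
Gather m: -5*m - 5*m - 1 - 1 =-10*m - 2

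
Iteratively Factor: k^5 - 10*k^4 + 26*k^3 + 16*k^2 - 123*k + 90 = (k - 5)*(k^4 - 5*k^3 + k^2 + 21*k - 18) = (k - 5)*(k - 1)*(k^3 - 4*k^2 - 3*k + 18) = (k - 5)*(k - 3)*(k - 1)*(k^2 - k - 6) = (k - 5)*(k - 3)^2*(k - 1)*(k + 2)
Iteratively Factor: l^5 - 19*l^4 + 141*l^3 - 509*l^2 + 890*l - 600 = (l - 2)*(l^4 - 17*l^3 + 107*l^2 - 295*l + 300) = (l - 3)*(l - 2)*(l^3 - 14*l^2 + 65*l - 100) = (l - 5)*(l - 3)*(l - 2)*(l^2 - 9*l + 20) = (l - 5)^2*(l - 3)*(l - 2)*(l - 4)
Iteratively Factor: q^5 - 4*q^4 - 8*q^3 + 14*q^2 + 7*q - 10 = (q - 1)*(q^4 - 3*q^3 - 11*q^2 + 3*q + 10) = (q - 1)^2*(q^3 - 2*q^2 - 13*q - 10) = (q - 1)^2*(q + 2)*(q^2 - 4*q - 5) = (q - 5)*(q - 1)^2*(q + 2)*(q + 1)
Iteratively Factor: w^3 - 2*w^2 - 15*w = (w + 3)*(w^2 - 5*w) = (w - 5)*(w + 3)*(w)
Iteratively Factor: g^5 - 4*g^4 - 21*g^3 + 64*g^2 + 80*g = (g - 5)*(g^4 + g^3 - 16*g^2 - 16*g) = (g - 5)*(g - 4)*(g^3 + 5*g^2 + 4*g) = g*(g - 5)*(g - 4)*(g^2 + 5*g + 4) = g*(g - 5)*(g - 4)*(g + 4)*(g + 1)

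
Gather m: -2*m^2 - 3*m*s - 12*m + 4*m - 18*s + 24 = -2*m^2 + m*(-3*s - 8) - 18*s + 24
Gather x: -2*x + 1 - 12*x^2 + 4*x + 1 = -12*x^2 + 2*x + 2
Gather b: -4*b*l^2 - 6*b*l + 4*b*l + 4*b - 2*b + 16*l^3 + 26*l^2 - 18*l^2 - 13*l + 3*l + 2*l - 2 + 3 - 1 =b*(-4*l^2 - 2*l + 2) + 16*l^3 + 8*l^2 - 8*l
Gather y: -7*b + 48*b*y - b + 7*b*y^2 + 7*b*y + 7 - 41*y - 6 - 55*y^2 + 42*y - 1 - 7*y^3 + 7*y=-8*b - 7*y^3 + y^2*(7*b - 55) + y*(55*b + 8)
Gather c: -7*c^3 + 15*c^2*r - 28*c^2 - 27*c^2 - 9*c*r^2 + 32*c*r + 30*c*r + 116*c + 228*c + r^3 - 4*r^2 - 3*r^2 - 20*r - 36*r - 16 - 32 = -7*c^3 + c^2*(15*r - 55) + c*(-9*r^2 + 62*r + 344) + r^3 - 7*r^2 - 56*r - 48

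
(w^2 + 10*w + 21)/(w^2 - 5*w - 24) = (w + 7)/(w - 8)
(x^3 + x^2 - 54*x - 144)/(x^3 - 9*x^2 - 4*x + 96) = (x + 6)/(x - 4)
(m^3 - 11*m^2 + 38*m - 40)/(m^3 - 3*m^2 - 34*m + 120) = (m - 2)/(m + 6)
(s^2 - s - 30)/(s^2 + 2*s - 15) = (s - 6)/(s - 3)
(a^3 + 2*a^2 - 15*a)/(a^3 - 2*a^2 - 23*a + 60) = a/(a - 4)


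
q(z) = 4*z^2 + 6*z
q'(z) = 8*z + 6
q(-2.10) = 5.04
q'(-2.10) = -10.80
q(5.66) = 162.10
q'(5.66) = 51.28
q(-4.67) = 59.22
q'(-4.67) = -31.36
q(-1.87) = 2.77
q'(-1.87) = -8.96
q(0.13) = 0.85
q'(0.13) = 7.04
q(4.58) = 111.39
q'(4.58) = 42.64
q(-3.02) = 18.36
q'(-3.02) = -18.16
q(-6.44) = 127.25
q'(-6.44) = -45.52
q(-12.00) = 504.00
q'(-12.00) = -90.00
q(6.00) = 180.00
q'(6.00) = 54.00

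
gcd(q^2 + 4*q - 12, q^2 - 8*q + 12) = q - 2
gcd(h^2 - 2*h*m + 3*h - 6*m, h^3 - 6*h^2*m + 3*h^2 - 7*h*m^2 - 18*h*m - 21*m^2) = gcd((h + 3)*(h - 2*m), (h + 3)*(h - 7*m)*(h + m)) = h + 3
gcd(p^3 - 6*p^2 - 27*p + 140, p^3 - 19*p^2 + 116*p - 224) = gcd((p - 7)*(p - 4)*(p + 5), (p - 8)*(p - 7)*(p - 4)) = p^2 - 11*p + 28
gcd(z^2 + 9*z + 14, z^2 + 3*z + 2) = z + 2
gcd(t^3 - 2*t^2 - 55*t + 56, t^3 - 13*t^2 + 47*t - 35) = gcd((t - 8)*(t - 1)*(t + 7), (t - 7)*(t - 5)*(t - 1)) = t - 1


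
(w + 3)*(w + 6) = w^2 + 9*w + 18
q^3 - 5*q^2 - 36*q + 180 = (q - 6)*(q - 5)*(q + 6)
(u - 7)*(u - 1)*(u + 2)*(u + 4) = u^4 - 2*u^3 - 33*u^2 - 22*u + 56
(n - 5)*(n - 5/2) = n^2 - 15*n/2 + 25/2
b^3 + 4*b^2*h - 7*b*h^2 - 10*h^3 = (b - 2*h)*(b + h)*(b + 5*h)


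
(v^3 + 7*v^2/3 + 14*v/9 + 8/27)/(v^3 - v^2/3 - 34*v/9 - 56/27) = (3*v + 1)/(3*v - 7)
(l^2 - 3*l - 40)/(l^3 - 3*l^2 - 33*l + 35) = (l - 8)/(l^2 - 8*l + 7)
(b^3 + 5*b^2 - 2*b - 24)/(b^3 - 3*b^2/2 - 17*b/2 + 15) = 2*(b + 4)/(2*b - 5)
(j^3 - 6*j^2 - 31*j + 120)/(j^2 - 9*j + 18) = (j^2 - 3*j - 40)/(j - 6)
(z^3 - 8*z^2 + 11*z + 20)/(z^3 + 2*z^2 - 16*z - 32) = (z^2 - 4*z - 5)/(z^2 + 6*z + 8)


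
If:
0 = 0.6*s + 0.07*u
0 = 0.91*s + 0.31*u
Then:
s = 0.00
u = 0.00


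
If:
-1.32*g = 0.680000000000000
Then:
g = -0.52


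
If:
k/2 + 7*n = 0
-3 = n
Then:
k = 42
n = -3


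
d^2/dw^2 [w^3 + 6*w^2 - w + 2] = 6*w + 12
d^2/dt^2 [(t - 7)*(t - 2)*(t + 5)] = 6*t - 8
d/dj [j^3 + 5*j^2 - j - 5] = 3*j^2 + 10*j - 1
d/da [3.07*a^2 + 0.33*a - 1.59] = 6.14*a + 0.33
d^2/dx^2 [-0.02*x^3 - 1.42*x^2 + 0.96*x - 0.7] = -0.12*x - 2.84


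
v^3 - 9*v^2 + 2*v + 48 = (v - 8)*(v - 3)*(v + 2)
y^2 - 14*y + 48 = (y - 8)*(y - 6)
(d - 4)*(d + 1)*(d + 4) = d^3 + d^2 - 16*d - 16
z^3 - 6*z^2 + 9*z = z*(z - 3)^2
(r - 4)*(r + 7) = r^2 + 3*r - 28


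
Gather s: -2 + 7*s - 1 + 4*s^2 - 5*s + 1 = 4*s^2 + 2*s - 2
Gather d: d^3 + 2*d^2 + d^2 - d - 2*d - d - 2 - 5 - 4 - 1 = d^3 + 3*d^2 - 4*d - 12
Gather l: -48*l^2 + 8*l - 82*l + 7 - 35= -48*l^2 - 74*l - 28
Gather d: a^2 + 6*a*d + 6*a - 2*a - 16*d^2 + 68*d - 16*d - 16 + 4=a^2 + 4*a - 16*d^2 + d*(6*a + 52) - 12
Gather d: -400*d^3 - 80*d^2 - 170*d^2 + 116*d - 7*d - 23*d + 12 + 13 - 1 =-400*d^3 - 250*d^2 + 86*d + 24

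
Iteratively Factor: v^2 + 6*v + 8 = (v + 4)*(v + 2)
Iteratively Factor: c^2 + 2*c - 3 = (c - 1)*(c + 3)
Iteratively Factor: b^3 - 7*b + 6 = (b + 3)*(b^2 - 3*b + 2) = (b - 1)*(b + 3)*(b - 2)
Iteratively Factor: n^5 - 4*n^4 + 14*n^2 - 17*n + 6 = (n + 2)*(n^4 - 6*n^3 + 12*n^2 - 10*n + 3) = (n - 1)*(n + 2)*(n^3 - 5*n^2 + 7*n - 3) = (n - 3)*(n - 1)*(n + 2)*(n^2 - 2*n + 1) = (n - 3)*(n - 1)^2*(n + 2)*(n - 1)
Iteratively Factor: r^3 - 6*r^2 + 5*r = (r - 1)*(r^2 - 5*r) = r*(r - 1)*(r - 5)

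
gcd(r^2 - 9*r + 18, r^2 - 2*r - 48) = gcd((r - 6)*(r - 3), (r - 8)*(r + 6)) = 1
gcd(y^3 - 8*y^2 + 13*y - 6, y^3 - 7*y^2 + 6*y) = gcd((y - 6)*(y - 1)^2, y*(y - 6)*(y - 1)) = y^2 - 7*y + 6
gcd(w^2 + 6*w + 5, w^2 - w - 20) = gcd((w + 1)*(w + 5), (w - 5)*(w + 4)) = 1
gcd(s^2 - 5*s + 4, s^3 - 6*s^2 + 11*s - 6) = s - 1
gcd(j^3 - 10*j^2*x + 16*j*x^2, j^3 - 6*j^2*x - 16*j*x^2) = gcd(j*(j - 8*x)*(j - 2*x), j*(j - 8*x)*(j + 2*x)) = -j^2 + 8*j*x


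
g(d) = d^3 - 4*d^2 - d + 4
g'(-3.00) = 50.00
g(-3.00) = -56.00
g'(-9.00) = 314.00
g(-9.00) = -1040.00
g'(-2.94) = 48.45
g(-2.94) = -53.05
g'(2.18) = -4.18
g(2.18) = -6.83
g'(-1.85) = 24.07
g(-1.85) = -14.17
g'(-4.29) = 88.53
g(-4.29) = -144.28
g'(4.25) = 19.19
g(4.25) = 4.27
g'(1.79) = -5.71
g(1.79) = -4.87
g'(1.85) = -5.53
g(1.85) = -5.21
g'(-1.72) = 21.64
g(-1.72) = -11.20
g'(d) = 3*d^2 - 8*d - 1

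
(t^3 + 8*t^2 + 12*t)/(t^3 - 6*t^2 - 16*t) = (t + 6)/(t - 8)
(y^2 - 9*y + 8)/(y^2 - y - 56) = (y - 1)/(y + 7)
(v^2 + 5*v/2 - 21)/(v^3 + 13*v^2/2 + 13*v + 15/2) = (2*v^2 + 5*v - 42)/(2*v^3 + 13*v^2 + 26*v + 15)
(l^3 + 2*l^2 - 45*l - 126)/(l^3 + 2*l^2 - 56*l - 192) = (l^2 - 4*l - 21)/(l^2 - 4*l - 32)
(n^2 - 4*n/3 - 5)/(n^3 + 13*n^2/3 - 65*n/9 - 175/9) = 3*(n - 3)/(3*n^2 + 8*n - 35)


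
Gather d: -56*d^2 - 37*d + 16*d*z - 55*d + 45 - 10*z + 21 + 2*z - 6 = -56*d^2 + d*(16*z - 92) - 8*z + 60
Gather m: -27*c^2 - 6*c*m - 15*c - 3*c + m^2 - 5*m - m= -27*c^2 - 18*c + m^2 + m*(-6*c - 6)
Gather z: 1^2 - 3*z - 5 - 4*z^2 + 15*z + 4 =-4*z^2 + 12*z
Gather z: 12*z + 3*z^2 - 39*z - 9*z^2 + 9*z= -6*z^2 - 18*z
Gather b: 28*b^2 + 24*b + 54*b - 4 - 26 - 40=28*b^2 + 78*b - 70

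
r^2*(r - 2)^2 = r^4 - 4*r^3 + 4*r^2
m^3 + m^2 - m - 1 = (m - 1)*(m + 1)^2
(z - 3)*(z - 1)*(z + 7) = z^3 + 3*z^2 - 25*z + 21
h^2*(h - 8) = h^3 - 8*h^2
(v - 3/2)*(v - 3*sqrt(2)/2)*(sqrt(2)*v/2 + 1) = sqrt(2)*v^3/2 - 3*sqrt(2)*v^2/4 - v^2/2 - 3*sqrt(2)*v/2 + 3*v/4 + 9*sqrt(2)/4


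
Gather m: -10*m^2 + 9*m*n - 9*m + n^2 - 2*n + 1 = -10*m^2 + m*(9*n - 9) + n^2 - 2*n + 1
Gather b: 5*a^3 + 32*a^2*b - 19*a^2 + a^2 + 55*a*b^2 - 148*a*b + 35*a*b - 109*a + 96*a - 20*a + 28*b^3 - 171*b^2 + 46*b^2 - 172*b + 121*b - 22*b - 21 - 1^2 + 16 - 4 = 5*a^3 - 18*a^2 - 33*a + 28*b^3 + b^2*(55*a - 125) + b*(32*a^2 - 113*a - 73) - 10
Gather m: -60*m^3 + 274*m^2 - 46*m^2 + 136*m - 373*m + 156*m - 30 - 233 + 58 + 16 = -60*m^3 + 228*m^2 - 81*m - 189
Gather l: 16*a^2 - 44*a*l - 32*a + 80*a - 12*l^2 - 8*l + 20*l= 16*a^2 + 48*a - 12*l^2 + l*(12 - 44*a)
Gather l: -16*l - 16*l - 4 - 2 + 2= -32*l - 4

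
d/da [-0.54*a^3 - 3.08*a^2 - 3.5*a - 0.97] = -1.62*a^2 - 6.16*a - 3.5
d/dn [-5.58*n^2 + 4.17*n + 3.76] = 4.17 - 11.16*n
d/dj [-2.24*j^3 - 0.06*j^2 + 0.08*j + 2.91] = -6.72*j^2 - 0.12*j + 0.08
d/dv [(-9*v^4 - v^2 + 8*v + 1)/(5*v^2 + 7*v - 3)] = (-90*v^5 - 189*v^4 + 108*v^3 - 47*v^2 - 4*v - 31)/(25*v^4 + 70*v^3 + 19*v^2 - 42*v + 9)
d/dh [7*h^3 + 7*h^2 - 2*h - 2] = 21*h^2 + 14*h - 2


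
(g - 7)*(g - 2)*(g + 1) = g^3 - 8*g^2 + 5*g + 14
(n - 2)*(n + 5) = n^2 + 3*n - 10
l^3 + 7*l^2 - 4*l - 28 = (l - 2)*(l + 2)*(l + 7)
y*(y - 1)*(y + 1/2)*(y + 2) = y^4 + 3*y^3/2 - 3*y^2/2 - y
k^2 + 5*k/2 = k*(k + 5/2)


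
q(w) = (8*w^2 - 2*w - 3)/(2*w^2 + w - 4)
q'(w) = (-4*w - 1)*(8*w^2 - 2*w - 3)/(2*w^2 + w - 4)^2 + (16*w - 2)/(2*w^2 + w - 4)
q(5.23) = 3.67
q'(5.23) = 0.02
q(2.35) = 3.88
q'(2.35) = -0.51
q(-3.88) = 5.63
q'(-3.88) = 0.80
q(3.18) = 3.69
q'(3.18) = -0.09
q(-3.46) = 6.05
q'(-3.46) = 1.23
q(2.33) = 3.89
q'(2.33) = -0.53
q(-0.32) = 0.37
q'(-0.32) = 1.70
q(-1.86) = 26.81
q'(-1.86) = 133.02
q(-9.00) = 4.45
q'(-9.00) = 0.07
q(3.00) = 3.71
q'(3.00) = -0.13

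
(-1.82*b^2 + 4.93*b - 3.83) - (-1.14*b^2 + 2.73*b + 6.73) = -0.68*b^2 + 2.2*b - 10.56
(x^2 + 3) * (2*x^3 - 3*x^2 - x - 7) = 2*x^5 - 3*x^4 + 5*x^3 - 16*x^2 - 3*x - 21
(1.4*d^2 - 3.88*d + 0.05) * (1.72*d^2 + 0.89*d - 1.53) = 2.408*d^4 - 5.4276*d^3 - 5.5092*d^2 + 5.9809*d - 0.0765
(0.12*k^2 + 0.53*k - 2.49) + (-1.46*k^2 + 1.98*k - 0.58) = -1.34*k^2 + 2.51*k - 3.07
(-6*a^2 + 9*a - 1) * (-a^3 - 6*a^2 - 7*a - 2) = 6*a^5 + 27*a^4 - 11*a^3 - 45*a^2 - 11*a + 2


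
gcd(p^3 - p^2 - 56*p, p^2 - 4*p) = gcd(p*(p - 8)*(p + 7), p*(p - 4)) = p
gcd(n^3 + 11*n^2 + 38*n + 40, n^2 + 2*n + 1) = 1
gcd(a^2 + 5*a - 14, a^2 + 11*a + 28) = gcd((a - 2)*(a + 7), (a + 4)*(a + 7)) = a + 7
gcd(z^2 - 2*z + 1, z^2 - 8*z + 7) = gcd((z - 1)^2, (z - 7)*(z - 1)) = z - 1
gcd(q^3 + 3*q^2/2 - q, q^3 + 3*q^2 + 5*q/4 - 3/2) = q^2 + 3*q/2 - 1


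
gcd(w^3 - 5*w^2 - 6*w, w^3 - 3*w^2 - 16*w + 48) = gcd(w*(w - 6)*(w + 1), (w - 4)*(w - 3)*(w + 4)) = 1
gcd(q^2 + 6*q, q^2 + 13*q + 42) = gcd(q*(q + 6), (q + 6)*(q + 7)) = q + 6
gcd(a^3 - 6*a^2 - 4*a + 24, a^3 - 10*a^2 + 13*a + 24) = 1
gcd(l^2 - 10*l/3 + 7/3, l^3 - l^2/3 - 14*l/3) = l - 7/3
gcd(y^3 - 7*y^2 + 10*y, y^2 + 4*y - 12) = y - 2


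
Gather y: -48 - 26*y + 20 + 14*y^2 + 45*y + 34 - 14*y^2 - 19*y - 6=0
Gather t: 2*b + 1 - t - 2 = 2*b - t - 1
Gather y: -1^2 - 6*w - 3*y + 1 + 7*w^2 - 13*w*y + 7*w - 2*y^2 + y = 7*w^2 + w - 2*y^2 + y*(-13*w - 2)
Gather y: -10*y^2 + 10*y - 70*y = -10*y^2 - 60*y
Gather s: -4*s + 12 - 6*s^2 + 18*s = -6*s^2 + 14*s + 12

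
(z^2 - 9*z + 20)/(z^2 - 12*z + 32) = (z - 5)/(z - 8)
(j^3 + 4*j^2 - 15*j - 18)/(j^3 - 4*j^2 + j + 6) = (j + 6)/(j - 2)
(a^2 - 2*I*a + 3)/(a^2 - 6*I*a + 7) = (a - 3*I)/(a - 7*I)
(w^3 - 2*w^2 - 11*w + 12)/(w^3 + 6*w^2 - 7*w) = (w^2 - w - 12)/(w*(w + 7))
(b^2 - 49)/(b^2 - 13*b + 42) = (b + 7)/(b - 6)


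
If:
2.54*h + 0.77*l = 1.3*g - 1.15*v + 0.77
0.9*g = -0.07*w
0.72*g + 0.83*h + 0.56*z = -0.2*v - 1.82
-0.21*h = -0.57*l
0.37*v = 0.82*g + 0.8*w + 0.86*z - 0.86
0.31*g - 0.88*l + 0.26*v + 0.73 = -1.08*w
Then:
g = -0.22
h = 4.03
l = 1.49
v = -9.49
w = 2.88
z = -5.55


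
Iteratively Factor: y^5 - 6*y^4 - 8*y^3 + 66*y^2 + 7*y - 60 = (y - 5)*(y^4 - y^3 - 13*y^2 + y + 12) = (y - 5)*(y - 1)*(y^3 - 13*y - 12) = (y - 5)*(y - 1)*(y + 3)*(y^2 - 3*y - 4) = (y - 5)*(y - 1)*(y + 1)*(y + 3)*(y - 4)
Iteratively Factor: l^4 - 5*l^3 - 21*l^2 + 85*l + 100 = (l - 5)*(l^3 - 21*l - 20) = (l - 5)*(l + 1)*(l^2 - l - 20) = (l - 5)*(l + 1)*(l + 4)*(l - 5)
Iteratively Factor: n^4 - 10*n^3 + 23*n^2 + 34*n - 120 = (n + 2)*(n^3 - 12*n^2 + 47*n - 60) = (n - 4)*(n + 2)*(n^2 - 8*n + 15) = (n - 5)*(n - 4)*(n + 2)*(n - 3)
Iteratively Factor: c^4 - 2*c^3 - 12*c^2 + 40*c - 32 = (c - 2)*(c^3 - 12*c + 16) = (c - 2)^2*(c^2 + 2*c - 8) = (c - 2)^3*(c + 4)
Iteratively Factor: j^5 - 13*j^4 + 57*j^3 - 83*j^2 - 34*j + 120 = (j + 1)*(j^4 - 14*j^3 + 71*j^2 - 154*j + 120) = (j - 2)*(j + 1)*(j^3 - 12*j^2 + 47*j - 60) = (j - 3)*(j - 2)*(j + 1)*(j^2 - 9*j + 20) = (j - 4)*(j - 3)*(j - 2)*(j + 1)*(j - 5)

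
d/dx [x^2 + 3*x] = 2*x + 3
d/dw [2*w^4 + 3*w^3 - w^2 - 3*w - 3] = 8*w^3 + 9*w^2 - 2*w - 3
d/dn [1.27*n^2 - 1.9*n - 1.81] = 2.54*n - 1.9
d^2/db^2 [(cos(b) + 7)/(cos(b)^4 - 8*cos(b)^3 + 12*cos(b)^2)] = 3*(-1592*(1 - cos(b)^2)^2/cos(b)^4 + 4*sin(b)^6/cos(b)^4 - 3*cos(b)^3 - 4*cos(b)^2 + 340*cos(b) + 2008/cos(b) - 2412/cos(b)^2 - 3488/cos(b)^3 + 3604/cos(b)^4)/((cos(b) - 6)^3*(cos(b) - 2)^3)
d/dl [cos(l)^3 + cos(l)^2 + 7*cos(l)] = (3*sin(l)^2 - 2*cos(l) - 10)*sin(l)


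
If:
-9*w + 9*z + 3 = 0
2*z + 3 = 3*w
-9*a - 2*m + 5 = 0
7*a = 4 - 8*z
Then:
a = -12/7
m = 143/14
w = 7/3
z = 2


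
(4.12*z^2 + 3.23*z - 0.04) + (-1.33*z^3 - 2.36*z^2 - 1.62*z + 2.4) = -1.33*z^3 + 1.76*z^2 + 1.61*z + 2.36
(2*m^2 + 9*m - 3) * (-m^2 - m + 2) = -2*m^4 - 11*m^3 - 2*m^2 + 21*m - 6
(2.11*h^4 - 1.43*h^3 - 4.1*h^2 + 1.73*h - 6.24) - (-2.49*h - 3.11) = 2.11*h^4 - 1.43*h^3 - 4.1*h^2 + 4.22*h - 3.13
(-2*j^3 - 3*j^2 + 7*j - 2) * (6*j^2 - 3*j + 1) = -12*j^5 - 12*j^4 + 49*j^3 - 36*j^2 + 13*j - 2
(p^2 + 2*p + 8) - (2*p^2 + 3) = -p^2 + 2*p + 5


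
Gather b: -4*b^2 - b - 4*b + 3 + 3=-4*b^2 - 5*b + 6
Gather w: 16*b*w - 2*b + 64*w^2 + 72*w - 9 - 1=-2*b + 64*w^2 + w*(16*b + 72) - 10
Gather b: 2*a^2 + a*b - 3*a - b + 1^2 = 2*a^2 - 3*a + b*(a - 1) + 1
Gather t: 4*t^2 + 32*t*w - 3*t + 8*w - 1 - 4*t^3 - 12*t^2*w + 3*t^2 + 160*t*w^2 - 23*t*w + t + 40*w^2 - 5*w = -4*t^3 + t^2*(7 - 12*w) + t*(160*w^2 + 9*w - 2) + 40*w^2 + 3*w - 1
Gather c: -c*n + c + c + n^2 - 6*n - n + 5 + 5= c*(2 - n) + n^2 - 7*n + 10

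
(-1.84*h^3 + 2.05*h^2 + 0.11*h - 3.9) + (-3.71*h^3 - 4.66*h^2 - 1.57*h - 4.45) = -5.55*h^3 - 2.61*h^2 - 1.46*h - 8.35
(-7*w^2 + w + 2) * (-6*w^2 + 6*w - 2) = 42*w^4 - 48*w^3 + 8*w^2 + 10*w - 4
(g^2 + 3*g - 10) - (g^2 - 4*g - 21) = 7*g + 11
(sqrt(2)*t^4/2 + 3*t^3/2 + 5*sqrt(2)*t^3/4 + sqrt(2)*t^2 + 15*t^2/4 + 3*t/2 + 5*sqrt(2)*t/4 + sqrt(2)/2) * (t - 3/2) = sqrt(2)*t^5/2 + sqrt(2)*t^4/2 + 3*t^4/2 - 7*sqrt(2)*t^3/8 + 3*t^3/2 - 33*t^2/8 - sqrt(2)*t^2/4 - 9*t/4 - 11*sqrt(2)*t/8 - 3*sqrt(2)/4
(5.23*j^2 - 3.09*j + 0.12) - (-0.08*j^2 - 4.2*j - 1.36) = 5.31*j^2 + 1.11*j + 1.48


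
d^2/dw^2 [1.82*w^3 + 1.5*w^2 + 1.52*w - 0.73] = 10.92*w + 3.0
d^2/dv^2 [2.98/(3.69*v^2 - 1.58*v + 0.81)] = (-81.151956*v^2 + 34.747992*v + 2.98*(7.38*v - 1.58)*(14.76*v - 3.16) - 17.813844)/(3.69*v^2 - 1.58*v + 0.81)^3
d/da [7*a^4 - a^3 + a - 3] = 28*a^3 - 3*a^2 + 1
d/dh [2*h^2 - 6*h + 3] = 4*h - 6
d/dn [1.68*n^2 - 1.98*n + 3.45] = 3.36*n - 1.98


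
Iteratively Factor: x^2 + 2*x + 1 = (x + 1)*(x + 1)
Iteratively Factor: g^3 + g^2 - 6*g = (g - 2)*(g^2 + 3*g) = g*(g - 2)*(g + 3)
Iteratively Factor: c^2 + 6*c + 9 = (c + 3)*(c + 3)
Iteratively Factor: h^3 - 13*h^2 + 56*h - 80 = (h - 4)*(h^2 - 9*h + 20) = (h - 4)^2*(h - 5)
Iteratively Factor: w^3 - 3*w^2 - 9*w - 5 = (w + 1)*(w^2 - 4*w - 5) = (w - 5)*(w + 1)*(w + 1)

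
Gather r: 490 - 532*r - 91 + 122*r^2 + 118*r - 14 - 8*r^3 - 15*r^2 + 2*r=-8*r^3 + 107*r^2 - 412*r + 385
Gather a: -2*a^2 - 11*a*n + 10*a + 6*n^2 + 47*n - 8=-2*a^2 + a*(10 - 11*n) + 6*n^2 + 47*n - 8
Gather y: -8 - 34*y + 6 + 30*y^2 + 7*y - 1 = 30*y^2 - 27*y - 3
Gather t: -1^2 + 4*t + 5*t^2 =5*t^2 + 4*t - 1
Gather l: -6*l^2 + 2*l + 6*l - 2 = -6*l^2 + 8*l - 2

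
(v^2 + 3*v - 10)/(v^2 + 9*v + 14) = (v^2 + 3*v - 10)/(v^2 + 9*v + 14)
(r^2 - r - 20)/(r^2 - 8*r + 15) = (r + 4)/(r - 3)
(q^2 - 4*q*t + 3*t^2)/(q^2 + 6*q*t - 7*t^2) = (q - 3*t)/(q + 7*t)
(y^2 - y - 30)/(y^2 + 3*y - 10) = (y - 6)/(y - 2)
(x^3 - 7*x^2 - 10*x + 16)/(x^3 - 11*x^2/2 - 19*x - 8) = 2*(x - 1)/(2*x + 1)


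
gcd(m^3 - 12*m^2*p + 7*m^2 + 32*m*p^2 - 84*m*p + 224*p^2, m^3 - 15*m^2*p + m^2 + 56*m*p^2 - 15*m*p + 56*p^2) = -m + 8*p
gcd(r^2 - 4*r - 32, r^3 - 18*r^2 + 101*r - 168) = r - 8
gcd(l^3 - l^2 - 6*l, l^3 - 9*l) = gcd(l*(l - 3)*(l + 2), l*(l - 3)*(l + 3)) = l^2 - 3*l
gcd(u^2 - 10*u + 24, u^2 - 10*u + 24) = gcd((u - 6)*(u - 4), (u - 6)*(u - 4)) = u^2 - 10*u + 24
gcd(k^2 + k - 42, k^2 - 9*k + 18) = k - 6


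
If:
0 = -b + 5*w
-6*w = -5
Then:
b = 25/6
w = 5/6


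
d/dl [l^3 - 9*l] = 3*l^2 - 9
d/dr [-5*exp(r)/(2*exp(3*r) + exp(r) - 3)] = 20*exp(4*r)/(2*exp(3*r) + exp(r) - 3)^2 + 15*exp(r)/(2*exp(3*r) + exp(r) - 3)^2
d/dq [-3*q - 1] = -3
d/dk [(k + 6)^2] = 2*k + 12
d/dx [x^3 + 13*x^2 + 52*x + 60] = 3*x^2 + 26*x + 52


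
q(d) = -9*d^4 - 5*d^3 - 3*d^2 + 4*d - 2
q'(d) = -36*d^3 - 15*d^2 - 6*d + 4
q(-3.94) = -1927.36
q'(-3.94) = 1996.65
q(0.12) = -1.57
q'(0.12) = 3.00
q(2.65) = -549.36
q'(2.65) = -787.18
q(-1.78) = -80.78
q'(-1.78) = 170.19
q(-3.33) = -970.63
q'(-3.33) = 1186.98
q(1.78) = -122.93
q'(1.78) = -257.24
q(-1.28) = -25.71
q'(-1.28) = 62.60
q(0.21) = -1.36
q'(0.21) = 1.75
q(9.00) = -62903.00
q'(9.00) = -27509.00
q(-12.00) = -178466.00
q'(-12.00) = 60124.00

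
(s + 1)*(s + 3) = s^2 + 4*s + 3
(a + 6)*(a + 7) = a^2 + 13*a + 42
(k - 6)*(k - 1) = k^2 - 7*k + 6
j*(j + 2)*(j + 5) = j^3 + 7*j^2 + 10*j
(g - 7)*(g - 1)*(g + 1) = g^3 - 7*g^2 - g + 7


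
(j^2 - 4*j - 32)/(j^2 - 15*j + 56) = (j + 4)/(j - 7)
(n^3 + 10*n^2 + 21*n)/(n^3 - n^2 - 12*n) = (n + 7)/(n - 4)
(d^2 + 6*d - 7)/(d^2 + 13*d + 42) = (d - 1)/(d + 6)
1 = 1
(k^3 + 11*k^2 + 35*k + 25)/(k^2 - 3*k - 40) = (k^2 + 6*k + 5)/(k - 8)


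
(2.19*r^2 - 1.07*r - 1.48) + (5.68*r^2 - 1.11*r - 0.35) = 7.87*r^2 - 2.18*r - 1.83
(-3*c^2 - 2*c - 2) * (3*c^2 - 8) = -9*c^4 - 6*c^3 + 18*c^2 + 16*c + 16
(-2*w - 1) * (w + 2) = -2*w^2 - 5*w - 2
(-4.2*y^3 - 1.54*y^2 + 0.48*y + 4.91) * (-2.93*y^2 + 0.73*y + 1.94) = 12.306*y^5 + 1.4462*y^4 - 10.6786*y^3 - 17.0235*y^2 + 4.5155*y + 9.5254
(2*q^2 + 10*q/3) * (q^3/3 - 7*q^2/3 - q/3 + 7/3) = 2*q^5/3 - 32*q^4/9 - 76*q^3/9 + 32*q^2/9 + 70*q/9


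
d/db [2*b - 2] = 2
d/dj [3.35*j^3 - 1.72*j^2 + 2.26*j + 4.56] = 10.05*j^2 - 3.44*j + 2.26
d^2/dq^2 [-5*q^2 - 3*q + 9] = -10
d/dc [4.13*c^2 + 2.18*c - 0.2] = 8.26*c + 2.18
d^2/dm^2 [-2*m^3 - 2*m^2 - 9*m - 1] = -12*m - 4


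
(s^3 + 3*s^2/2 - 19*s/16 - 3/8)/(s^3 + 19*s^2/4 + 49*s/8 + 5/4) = (4*s - 3)/(2*(2*s + 5))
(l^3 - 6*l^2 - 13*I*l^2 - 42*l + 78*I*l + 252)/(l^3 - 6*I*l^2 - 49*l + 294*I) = (l^2 - l*(6 + 7*I) + 42*I)/(l^2 - 49)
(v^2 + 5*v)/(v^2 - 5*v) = (v + 5)/(v - 5)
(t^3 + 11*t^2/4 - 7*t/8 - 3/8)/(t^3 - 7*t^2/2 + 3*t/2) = (4*t^2 + 13*t + 3)/(4*t*(t - 3))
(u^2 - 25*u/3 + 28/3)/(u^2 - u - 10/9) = 3*(-3*u^2 + 25*u - 28)/(-9*u^2 + 9*u + 10)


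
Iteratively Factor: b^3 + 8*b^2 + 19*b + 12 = (b + 4)*(b^2 + 4*b + 3) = (b + 1)*(b + 4)*(b + 3)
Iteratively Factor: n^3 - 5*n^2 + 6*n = (n - 3)*(n^2 - 2*n) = n*(n - 3)*(n - 2)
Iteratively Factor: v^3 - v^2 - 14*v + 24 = (v - 2)*(v^2 + v - 12) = (v - 2)*(v + 4)*(v - 3)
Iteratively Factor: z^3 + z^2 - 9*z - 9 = (z + 1)*(z^2 - 9) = (z - 3)*(z + 1)*(z + 3)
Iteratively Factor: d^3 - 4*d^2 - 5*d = (d + 1)*(d^2 - 5*d) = (d - 5)*(d + 1)*(d)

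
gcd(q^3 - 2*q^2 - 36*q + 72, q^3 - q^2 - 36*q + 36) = q^2 - 36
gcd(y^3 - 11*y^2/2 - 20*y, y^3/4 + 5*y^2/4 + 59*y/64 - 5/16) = 1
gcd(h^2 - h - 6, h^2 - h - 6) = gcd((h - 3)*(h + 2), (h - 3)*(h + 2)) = h^2 - h - 6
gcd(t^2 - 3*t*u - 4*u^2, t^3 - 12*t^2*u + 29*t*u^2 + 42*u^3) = t + u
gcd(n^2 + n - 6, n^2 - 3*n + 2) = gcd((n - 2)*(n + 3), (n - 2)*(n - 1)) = n - 2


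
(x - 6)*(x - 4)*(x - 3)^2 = x^4 - 16*x^3 + 93*x^2 - 234*x + 216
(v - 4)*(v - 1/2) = v^2 - 9*v/2 + 2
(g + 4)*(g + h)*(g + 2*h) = g^3 + 3*g^2*h + 4*g^2 + 2*g*h^2 + 12*g*h + 8*h^2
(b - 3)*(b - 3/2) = b^2 - 9*b/2 + 9/2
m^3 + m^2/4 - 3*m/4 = m*(m - 3/4)*(m + 1)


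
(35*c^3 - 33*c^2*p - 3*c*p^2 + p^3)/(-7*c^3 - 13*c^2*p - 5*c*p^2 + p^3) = (-5*c^2 + 4*c*p + p^2)/(c^2 + 2*c*p + p^2)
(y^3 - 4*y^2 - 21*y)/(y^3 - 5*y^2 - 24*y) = (y - 7)/(y - 8)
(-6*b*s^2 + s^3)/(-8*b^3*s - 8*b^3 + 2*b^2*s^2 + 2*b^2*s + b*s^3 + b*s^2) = s^2*(-6*b + s)/(b*(-8*b^2*s - 8*b^2 + 2*b*s^2 + 2*b*s + s^3 + s^2))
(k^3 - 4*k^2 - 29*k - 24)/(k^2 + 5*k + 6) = (k^2 - 7*k - 8)/(k + 2)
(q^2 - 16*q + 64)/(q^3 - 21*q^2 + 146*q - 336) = (q - 8)/(q^2 - 13*q + 42)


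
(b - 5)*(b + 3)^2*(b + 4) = b^4 + 5*b^3 - 17*b^2 - 129*b - 180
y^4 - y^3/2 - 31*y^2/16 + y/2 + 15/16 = (y - 5/4)*(y - 1)*(y + 3/4)*(y + 1)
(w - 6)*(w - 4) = w^2 - 10*w + 24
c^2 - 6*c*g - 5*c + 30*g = (c - 5)*(c - 6*g)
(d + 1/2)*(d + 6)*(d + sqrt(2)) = d^3 + sqrt(2)*d^2 + 13*d^2/2 + 3*d + 13*sqrt(2)*d/2 + 3*sqrt(2)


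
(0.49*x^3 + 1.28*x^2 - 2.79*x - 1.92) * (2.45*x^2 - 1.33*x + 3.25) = 1.2005*x^5 + 2.4843*x^4 - 6.9454*x^3 + 3.1667*x^2 - 6.5139*x - 6.24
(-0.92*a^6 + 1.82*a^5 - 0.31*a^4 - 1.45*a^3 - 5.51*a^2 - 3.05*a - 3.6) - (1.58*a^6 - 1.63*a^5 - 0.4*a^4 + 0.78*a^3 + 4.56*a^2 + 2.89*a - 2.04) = -2.5*a^6 + 3.45*a^5 + 0.09*a^4 - 2.23*a^3 - 10.07*a^2 - 5.94*a - 1.56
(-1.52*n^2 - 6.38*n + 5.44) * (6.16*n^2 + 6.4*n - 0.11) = -9.3632*n^4 - 49.0288*n^3 - 7.1544*n^2 + 35.5178*n - 0.5984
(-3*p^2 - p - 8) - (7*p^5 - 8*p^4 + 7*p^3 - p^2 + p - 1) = -7*p^5 + 8*p^4 - 7*p^3 - 2*p^2 - 2*p - 7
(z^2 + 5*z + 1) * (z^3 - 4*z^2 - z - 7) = z^5 + z^4 - 20*z^3 - 16*z^2 - 36*z - 7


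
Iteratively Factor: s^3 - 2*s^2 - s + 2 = (s - 2)*(s^2 - 1) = (s - 2)*(s + 1)*(s - 1)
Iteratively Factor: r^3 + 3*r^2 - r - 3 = (r - 1)*(r^2 + 4*r + 3) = (r - 1)*(r + 3)*(r + 1)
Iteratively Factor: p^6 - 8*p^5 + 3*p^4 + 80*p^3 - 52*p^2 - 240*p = (p - 5)*(p^5 - 3*p^4 - 12*p^3 + 20*p^2 + 48*p) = p*(p - 5)*(p^4 - 3*p^3 - 12*p^2 + 20*p + 48) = p*(p - 5)*(p - 4)*(p^3 + p^2 - 8*p - 12) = p*(p - 5)*(p - 4)*(p + 2)*(p^2 - p - 6) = p*(p - 5)*(p - 4)*(p + 2)^2*(p - 3)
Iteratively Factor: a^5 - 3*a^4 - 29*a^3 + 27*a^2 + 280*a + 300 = (a - 5)*(a^4 + 2*a^3 - 19*a^2 - 68*a - 60) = (a - 5)*(a + 3)*(a^3 - a^2 - 16*a - 20) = (a - 5)*(a + 2)*(a + 3)*(a^2 - 3*a - 10) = (a - 5)*(a + 2)^2*(a + 3)*(a - 5)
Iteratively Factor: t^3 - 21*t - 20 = (t + 4)*(t^2 - 4*t - 5) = (t + 1)*(t + 4)*(t - 5)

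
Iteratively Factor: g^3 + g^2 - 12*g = (g - 3)*(g^2 + 4*g) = (g - 3)*(g + 4)*(g)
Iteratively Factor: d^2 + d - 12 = (d + 4)*(d - 3)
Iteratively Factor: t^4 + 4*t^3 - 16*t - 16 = (t + 2)*(t^3 + 2*t^2 - 4*t - 8) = (t + 2)^2*(t^2 - 4) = (t - 2)*(t + 2)^2*(t + 2)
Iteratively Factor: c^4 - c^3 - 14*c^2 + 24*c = (c)*(c^3 - c^2 - 14*c + 24) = c*(c - 3)*(c^2 + 2*c - 8) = c*(c - 3)*(c + 4)*(c - 2)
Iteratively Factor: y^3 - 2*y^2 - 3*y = (y)*(y^2 - 2*y - 3) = y*(y + 1)*(y - 3)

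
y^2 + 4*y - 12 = (y - 2)*(y + 6)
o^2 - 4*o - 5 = (o - 5)*(o + 1)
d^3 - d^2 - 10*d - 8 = (d - 4)*(d + 1)*(d + 2)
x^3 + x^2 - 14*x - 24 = (x - 4)*(x + 2)*(x + 3)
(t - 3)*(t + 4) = t^2 + t - 12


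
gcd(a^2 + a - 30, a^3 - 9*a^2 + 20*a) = a - 5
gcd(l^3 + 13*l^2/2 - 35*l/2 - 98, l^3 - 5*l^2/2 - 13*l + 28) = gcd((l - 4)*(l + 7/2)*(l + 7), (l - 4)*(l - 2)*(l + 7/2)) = l^2 - l/2 - 14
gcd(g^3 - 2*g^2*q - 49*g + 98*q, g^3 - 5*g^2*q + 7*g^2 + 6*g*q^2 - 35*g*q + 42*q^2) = -g^2 + 2*g*q - 7*g + 14*q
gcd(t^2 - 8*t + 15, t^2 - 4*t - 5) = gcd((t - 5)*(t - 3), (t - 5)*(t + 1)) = t - 5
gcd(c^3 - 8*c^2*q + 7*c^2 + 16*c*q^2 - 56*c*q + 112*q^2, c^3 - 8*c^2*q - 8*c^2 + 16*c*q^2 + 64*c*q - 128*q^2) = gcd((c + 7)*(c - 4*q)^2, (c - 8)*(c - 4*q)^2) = c^2 - 8*c*q + 16*q^2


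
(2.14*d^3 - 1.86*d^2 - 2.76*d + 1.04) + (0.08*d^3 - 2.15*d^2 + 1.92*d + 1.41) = 2.22*d^3 - 4.01*d^2 - 0.84*d + 2.45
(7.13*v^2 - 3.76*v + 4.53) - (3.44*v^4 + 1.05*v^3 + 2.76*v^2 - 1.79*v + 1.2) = -3.44*v^4 - 1.05*v^3 + 4.37*v^2 - 1.97*v + 3.33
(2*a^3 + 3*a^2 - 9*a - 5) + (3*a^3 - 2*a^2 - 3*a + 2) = 5*a^3 + a^2 - 12*a - 3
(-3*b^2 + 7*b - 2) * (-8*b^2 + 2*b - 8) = 24*b^4 - 62*b^3 + 54*b^2 - 60*b + 16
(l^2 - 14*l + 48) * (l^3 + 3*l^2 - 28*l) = l^5 - 11*l^4 - 22*l^3 + 536*l^2 - 1344*l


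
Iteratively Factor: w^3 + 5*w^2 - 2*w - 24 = (w + 4)*(w^2 + w - 6) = (w - 2)*(w + 4)*(w + 3)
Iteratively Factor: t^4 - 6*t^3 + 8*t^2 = (t - 2)*(t^3 - 4*t^2) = t*(t - 2)*(t^2 - 4*t) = t*(t - 4)*(t - 2)*(t)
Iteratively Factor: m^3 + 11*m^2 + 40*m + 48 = (m + 3)*(m^2 + 8*m + 16) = (m + 3)*(m + 4)*(m + 4)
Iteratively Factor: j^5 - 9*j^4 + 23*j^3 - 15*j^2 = (j - 3)*(j^4 - 6*j^3 + 5*j^2) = j*(j - 3)*(j^3 - 6*j^2 + 5*j) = j^2*(j - 3)*(j^2 - 6*j + 5) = j^2*(j - 5)*(j - 3)*(j - 1)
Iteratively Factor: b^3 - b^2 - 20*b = (b + 4)*(b^2 - 5*b) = (b - 5)*(b + 4)*(b)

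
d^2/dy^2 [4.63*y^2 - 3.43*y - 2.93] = 9.26000000000000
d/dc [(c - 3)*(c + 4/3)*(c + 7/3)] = 3*c^2 + 4*c/3 - 71/9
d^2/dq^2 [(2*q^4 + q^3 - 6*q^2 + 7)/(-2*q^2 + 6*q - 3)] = 2*(-8*q^6 + 72*q^5 - 252*q^4 + 330*q^3 - 246*q^2 + 225*q - 156)/(8*q^6 - 72*q^5 + 252*q^4 - 432*q^3 + 378*q^2 - 162*q + 27)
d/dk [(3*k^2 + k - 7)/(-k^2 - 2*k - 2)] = (-5*k^2 - 26*k - 16)/(k^4 + 4*k^3 + 8*k^2 + 8*k + 4)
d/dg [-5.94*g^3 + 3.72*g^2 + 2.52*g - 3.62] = -17.82*g^2 + 7.44*g + 2.52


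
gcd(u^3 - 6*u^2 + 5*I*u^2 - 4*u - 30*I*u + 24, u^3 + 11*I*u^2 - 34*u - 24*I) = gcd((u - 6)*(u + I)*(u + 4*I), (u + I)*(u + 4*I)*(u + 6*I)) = u^2 + 5*I*u - 4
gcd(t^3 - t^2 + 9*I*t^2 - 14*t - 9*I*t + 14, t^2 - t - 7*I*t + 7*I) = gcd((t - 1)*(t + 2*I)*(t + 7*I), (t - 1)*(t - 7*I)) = t - 1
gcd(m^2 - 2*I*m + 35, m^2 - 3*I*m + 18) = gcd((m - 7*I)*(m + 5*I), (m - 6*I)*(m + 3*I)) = 1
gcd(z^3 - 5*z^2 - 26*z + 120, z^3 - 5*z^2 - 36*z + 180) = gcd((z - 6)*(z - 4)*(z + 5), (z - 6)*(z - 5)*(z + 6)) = z - 6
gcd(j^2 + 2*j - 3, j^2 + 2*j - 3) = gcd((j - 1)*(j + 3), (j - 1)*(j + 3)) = j^2 + 2*j - 3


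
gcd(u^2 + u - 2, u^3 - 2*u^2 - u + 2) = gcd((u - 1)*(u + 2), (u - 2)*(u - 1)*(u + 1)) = u - 1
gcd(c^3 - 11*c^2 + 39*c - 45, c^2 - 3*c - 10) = c - 5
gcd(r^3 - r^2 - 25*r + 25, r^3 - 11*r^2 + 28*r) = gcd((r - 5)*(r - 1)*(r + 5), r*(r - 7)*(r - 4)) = 1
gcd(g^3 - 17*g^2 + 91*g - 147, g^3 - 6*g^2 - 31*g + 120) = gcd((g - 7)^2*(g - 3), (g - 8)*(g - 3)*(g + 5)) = g - 3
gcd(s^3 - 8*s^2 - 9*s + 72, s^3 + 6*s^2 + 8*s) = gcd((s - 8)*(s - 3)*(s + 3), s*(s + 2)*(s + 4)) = 1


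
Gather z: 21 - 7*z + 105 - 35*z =126 - 42*z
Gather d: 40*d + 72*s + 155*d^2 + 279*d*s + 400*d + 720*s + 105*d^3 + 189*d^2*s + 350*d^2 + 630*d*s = 105*d^3 + d^2*(189*s + 505) + d*(909*s + 440) + 792*s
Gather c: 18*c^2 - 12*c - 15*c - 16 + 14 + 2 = 18*c^2 - 27*c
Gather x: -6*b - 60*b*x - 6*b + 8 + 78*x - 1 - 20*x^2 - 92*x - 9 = -12*b - 20*x^2 + x*(-60*b - 14) - 2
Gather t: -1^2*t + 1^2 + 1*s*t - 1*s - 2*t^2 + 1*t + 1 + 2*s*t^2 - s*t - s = -2*s + t^2*(2*s - 2) + 2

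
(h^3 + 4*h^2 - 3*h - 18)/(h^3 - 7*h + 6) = (h + 3)/(h - 1)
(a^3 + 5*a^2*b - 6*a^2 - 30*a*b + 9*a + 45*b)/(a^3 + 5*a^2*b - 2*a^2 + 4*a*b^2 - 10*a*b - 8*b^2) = (a^3 + 5*a^2*b - 6*a^2 - 30*a*b + 9*a + 45*b)/(a^3 + 5*a^2*b - 2*a^2 + 4*a*b^2 - 10*a*b - 8*b^2)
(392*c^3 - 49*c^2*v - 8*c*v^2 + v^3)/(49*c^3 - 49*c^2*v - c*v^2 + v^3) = (-8*c + v)/(-c + v)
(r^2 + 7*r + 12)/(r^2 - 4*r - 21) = (r + 4)/(r - 7)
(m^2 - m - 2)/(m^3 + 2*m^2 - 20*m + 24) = (m + 1)/(m^2 + 4*m - 12)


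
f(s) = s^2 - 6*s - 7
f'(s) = 2*s - 6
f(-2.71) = 16.60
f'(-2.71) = -11.42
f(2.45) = -15.70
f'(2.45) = -1.10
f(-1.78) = 6.85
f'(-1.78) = -9.56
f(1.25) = -12.94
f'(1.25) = -3.50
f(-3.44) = 25.47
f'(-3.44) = -12.88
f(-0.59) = -3.11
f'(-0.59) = -7.18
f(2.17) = -15.31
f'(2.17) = -1.66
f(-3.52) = 26.51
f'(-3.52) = -13.04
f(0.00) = -7.00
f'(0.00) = -6.00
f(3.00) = -16.00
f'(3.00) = 0.00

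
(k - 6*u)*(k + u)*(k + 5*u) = k^3 - 31*k*u^2 - 30*u^3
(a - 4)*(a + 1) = a^2 - 3*a - 4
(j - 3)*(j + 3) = j^2 - 9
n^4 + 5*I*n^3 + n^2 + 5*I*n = n*(n - I)*(n + I)*(n + 5*I)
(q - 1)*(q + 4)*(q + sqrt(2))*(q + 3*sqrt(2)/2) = q^4 + 3*q^3 + 5*sqrt(2)*q^3/2 - q^2 + 15*sqrt(2)*q^2/2 - 10*sqrt(2)*q + 9*q - 12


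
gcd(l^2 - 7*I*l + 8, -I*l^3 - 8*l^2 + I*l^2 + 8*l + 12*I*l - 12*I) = 1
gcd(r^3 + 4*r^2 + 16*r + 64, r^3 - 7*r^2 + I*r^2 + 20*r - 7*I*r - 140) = r - 4*I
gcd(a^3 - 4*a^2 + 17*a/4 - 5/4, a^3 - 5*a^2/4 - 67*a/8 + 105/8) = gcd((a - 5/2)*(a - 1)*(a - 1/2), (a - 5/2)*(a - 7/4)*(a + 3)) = a - 5/2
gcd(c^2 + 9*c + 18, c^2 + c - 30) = c + 6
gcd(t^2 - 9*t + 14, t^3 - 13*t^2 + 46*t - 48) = t - 2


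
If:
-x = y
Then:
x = -y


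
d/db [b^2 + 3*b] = 2*b + 3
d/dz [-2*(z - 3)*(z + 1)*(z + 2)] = 14 - 6*z^2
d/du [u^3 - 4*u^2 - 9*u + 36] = 3*u^2 - 8*u - 9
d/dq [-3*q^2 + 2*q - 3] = 2 - 6*q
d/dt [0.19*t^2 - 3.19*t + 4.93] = 0.38*t - 3.19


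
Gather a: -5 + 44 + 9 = 48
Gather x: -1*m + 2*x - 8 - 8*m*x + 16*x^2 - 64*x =-m + 16*x^2 + x*(-8*m - 62) - 8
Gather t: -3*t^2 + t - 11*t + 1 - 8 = -3*t^2 - 10*t - 7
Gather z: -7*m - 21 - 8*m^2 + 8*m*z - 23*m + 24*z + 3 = -8*m^2 - 30*m + z*(8*m + 24) - 18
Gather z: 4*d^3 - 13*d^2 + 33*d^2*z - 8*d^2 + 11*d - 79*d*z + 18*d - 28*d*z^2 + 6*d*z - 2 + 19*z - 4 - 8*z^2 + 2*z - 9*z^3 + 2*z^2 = 4*d^3 - 21*d^2 + 29*d - 9*z^3 + z^2*(-28*d - 6) + z*(33*d^2 - 73*d + 21) - 6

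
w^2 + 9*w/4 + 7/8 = (w + 1/2)*(w + 7/4)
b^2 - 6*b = b*(b - 6)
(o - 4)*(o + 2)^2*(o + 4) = o^4 + 4*o^3 - 12*o^2 - 64*o - 64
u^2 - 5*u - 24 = (u - 8)*(u + 3)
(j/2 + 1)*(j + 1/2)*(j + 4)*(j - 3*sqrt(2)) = j^4/2 - 3*sqrt(2)*j^3/2 + 13*j^3/4 - 39*sqrt(2)*j^2/4 + 11*j^2/2 - 33*sqrt(2)*j/2 + 2*j - 6*sqrt(2)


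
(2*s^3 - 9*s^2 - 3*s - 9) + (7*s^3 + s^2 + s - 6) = 9*s^3 - 8*s^2 - 2*s - 15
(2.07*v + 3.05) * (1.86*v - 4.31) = 3.8502*v^2 - 3.2487*v - 13.1455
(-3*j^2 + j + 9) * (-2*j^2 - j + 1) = 6*j^4 + j^3 - 22*j^2 - 8*j + 9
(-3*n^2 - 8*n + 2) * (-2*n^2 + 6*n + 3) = 6*n^4 - 2*n^3 - 61*n^2 - 12*n + 6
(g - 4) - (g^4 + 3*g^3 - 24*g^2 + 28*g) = -g^4 - 3*g^3 + 24*g^2 - 27*g - 4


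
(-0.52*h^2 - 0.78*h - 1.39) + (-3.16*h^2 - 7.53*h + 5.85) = -3.68*h^2 - 8.31*h + 4.46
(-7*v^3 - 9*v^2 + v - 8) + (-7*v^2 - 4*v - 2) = -7*v^3 - 16*v^2 - 3*v - 10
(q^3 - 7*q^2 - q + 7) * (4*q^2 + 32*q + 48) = 4*q^5 + 4*q^4 - 180*q^3 - 340*q^2 + 176*q + 336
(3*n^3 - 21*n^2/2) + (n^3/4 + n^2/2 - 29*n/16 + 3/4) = 13*n^3/4 - 10*n^2 - 29*n/16 + 3/4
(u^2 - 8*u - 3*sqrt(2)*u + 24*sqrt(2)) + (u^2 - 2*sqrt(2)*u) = 2*u^2 - 8*u - 5*sqrt(2)*u + 24*sqrt(2)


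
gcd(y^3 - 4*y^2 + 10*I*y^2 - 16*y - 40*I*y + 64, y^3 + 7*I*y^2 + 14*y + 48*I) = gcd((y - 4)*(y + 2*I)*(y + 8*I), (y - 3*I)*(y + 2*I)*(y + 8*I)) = y^2 + 10*I*y - 16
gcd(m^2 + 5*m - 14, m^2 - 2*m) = m - 2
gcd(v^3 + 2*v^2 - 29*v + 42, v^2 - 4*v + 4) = v - 2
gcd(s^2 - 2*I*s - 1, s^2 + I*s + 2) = s - I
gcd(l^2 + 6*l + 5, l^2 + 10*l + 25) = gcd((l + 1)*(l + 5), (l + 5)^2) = l + 5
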